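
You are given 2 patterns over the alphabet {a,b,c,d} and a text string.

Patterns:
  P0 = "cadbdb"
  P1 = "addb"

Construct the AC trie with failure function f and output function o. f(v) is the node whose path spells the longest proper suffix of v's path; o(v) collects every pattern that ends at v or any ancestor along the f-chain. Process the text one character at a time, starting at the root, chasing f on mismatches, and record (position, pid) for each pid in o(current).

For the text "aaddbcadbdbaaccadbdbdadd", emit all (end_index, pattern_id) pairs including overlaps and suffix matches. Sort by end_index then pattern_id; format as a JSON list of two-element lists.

Build:
Trie (insert patterns):
  n0 'ε': a→7 c→1
  n1 'c': a→2
  n2 'ca': d→3
  n3 'cad': b→4
  n4 'cadb': d→5
  n5 'cadbd': b→6
  n6 'cadbdb': ·  [P0 ends]
  n7 'a': d→8
  n8 'ad': d→9
  n9 'add': b→10
  n10 'addb': ·  [P1 ends]

Failure links (BFS by depth):
  n1('c'): parent n0 fail=0; on 'c' 0 → fail=0;  out ∅∪∅=∅
  n7('a'): parent n0 fail=0; on 'a' 0 → fail=0;  out ∅∪∅=∅
  n2('ca'): parent n1 fail=0; on 'a' 0 → fail=7;  out ∅∪∅=∅
  n8('ad'): parent n7 fail=0; on 'd' 0 → fail=0;  out ∅∪∅=∅
  n3('cad'): parent n2 fail=7; on 'd' 7 → fail=8;  out ∅∪∅=∅
  n9('add'): parent n8 fail=0; on 'd' 0 → fail=0;  out ∅∪∅=∅
  n4('cadb'): parent n3 fail=8; on 'b' 8→0 → fail=0;  out ∅∪∅=∅
  n10('addb'): parent n9 fail=0; on 'b' 0 → fail=0;  out {1}∪∅={1}
  n5('cadbd'): parent n4 fail=0; on 'd' 0 → fail=0;  out ∅∪∅=∅
  n6('cadbdb'): parent n5 fail=0; on 'b' 0 → fail=0;  out {0}∪∅={0}

Run:
[0] read 'a'  n0⇒n7
[1] read 'a'  n7⇒n7 ·f
[2] read 'd'  n7⇒n8
[3] read 'd'  n8⇒n9
[4] read 'b'  n9⇒n10  → match P1@[1:4]
[5] read 'c'  n10⇒n1 ·f
[6] read 'a'  n1⇒n2
[7] read 'd'  n2⇒n3
[8] read 'b'  n3⇒n4
[9] read 'd'  n4⇒n5
[10] read 'b'  n5⇒n6  → match P0@[5:10]
[11] read 'a'  n6⇒n7 ·f
[12] read 'a'  n7⇒n7 ·f
[13] read 'c'  n7⇒n1 ·f
[14] read 'c'  n1⇒n1 ·f
[15] read 'a'  n1⇒n2
[16] read 'd'  n2⇒n3
[17] read 'b'  n3⇒n4
[18] read 'd'  n4⇒n5
[19] read 'b'  n5⇒n6  → match P0@[14:19]
[20] read 'd'  n6⇒n0 ·f
[21] read 'a'  n0⇒n7
[22] read 'd'  n7⇒n8
[23] read 'd'  n8⇒n9

Matches: [[4,1],[10,0],[19,0]]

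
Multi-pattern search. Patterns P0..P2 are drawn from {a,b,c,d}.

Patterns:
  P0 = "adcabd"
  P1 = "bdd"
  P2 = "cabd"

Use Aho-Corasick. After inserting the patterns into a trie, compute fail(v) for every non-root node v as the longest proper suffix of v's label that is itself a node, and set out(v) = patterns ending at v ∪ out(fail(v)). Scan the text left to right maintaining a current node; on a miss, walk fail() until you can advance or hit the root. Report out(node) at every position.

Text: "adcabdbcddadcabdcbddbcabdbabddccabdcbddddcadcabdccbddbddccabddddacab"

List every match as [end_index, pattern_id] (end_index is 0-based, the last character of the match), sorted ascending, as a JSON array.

Build automaton:
Trie (insert patterns):
  0='ε' goto a→1 b→7 c→10
  1='a' goto d→2
  2='ad' goto c→3
  3='adc' goto a→4
  4='adca' goto b→5
  5='adcab' goto d→6
  6='adcabd' goto ·  ←P0
  7='b' goto d→8
  8='bd' goto d→9
  9='bdd' goto ·  ←P1
  10='c' goto a→11
  11='ca' goto b→12
  12='cab' goto d→13
  13='cabd' goto ·  ←P2

BFS fail/out derivation:
  fail(1) 'a': from fail(0)=0 chase 'a': 0 ⇒ 0;  out=∅∪out(0)=∅
  fail(7) 'b': from fail(0)=0 chase 'b': 0 ⇒ 0;  out=∅∪out(0)=∅
  fail(10) 'c': from fail(0)=0 chase 'c': 0 ⇒ 0;  out=∅∪out(0)=∅
  fail(2) 'ad': from fail(1)=0 chase 'd': 0 ⇒ 0;  out=∅∪out(0)=∅
  fail(8) 'bd': from fail(7)=0 chase 'd': 0 ⇒ 0;  out=∅∪out(0)=∅
  fail(11) 'ca': from fail(10)=0 chase 'a': 0 ⇒ 1;  out=∅∪out(1)=∅
  fail(3) 'adc': from fail(2)=0 chase 'c': 0 ⇒ 10;  out=∅∪out(10)=∅
  fail(9) 'bdd': from fail(8)=0 chase 'd': 0 ⇒ 0;  out={1}∪out(0)={1}
  fail(12) 'cab': from fail(11)=1 chase 'b': 1→0 ⇒ 7;  out=∅∪out(7)=∅
  fail(4) 'adca': from fail(3)=10 chase 'a': 10 ⇒ 11;  out=∅∪out(11)=∅
  fail(13) 'cabd': from fail(12)=7 chase 'd': 7 ⇒ 8;  out={2}∪out(8)={2}
  fail(5) 'adcab': from fail(4)=11 chase 'b': 11 ⇒ 12;  out=∅∪out(12)=∅
  fail(6) 'adcabd': from fail(5)=12 chase 'd': 12 ⇒ 13;  out={0}∪out(13)={0,2}

Scan:
i=0 'a': node 0→1
i=1 'd': node 1→2
i=2 'c': node 2→3
i=3 'a': node 3→4
i=4 'b': node 4→5
i=5 'd': node 5→6  → match P0@[0:5],P2@[2:5]
i=6 'b': node 6→7 ·f
i=7 'c': node 7→10 ·f
i=8 'd': node 10→0 ·f
i=9 'd': node 0→0
i=10 'a': node 0→1
i=11 'd': node 1→2
i=12 'c': node 2→3
i=13 'a': node 3→4
i=14 'b': node 4→5
i=15 'd': node 5→6  → match P0@[10:15],P2@[12:15]
i=16 'c': node 6→10 ·f
i=17 'b': node 10→7 ·f
i=18 'd': node 7→8
i=19 'd': node 8→9  → match P1@[17:19]
i=20 'b': node 9→7 ·f
i=21 'c': node 7→10 ·f
i=22 'a': node 10→11
i=23 'b': node 11→12
i=24 'd': node 12→13  → match P2@[21:24]
i=25 'b': node 13→7 ·f
i=26 'a': node 7→1 ·f
i=27 'b': node 1→7 ·f
i=28 'd': node 7→8
i=29 'd': node 8→9  → match P1@[27:29]
i=30 'c': node 9→10 ·f
i=31 'c': node 10→10 ·f
i=32 'a': node 10→11
i=33 'b': node 11→12
i=34 'd': node 12→13  → match P2@[31:34]
i=35 'c': node 13→10 ·f
i=36 'b': node 10→7 ·f
i=37 'd': node 7→8
i=38 'd': node 8→9  → match P1@[36:38]
i=39 'd': node 9→0 ·f
i=40 'd': node 0→0
i=41 'c': node 0→10
i=42 'a': node 10→11
i=43 'd': node 11→2 ·f
i=44 'c': node 2→3
i=45 'a': node 3→4
i=46 'b': node 4→5
i=47 'd': node 5→6  → match P0@[42:47],P2@[44:47]
i=48 'c': node 6→10 ·f
i=49 'c': node 10→10 ·f
i=50 'b': node 10→7 ·f
i=51 'd': node 7→8
i=52 'd': node 8→9  → match P1@[50:52]
i=53 'b': node 9→7 ·f
i=54 'd': node 7→8
i=55 'd': node 8→9  → match P1@[53:55]
i=56 'c': node 9→10 ·f
i=57 'c': node 10→10 ·f
i=58 'a': node 10→11
i=59 'b': node 11→12
i=60 'd': node 12→13  → match P2@[57:60]
i=61 'd': node 13→9 ·f  → match P1@[59:61]
i=62 'd': node 9→0 ·f
i=63 'd': node 0→0
i=64 'a': node 0→1
i=65 'c': node 1→10 ·f
i=66 'a': node 10→11
i=67 'b': node 11→12

Result: [[5,0],[5,2],[15,0],[15,2],[19,1],[24,2],[29,1],[34,2],[38,1],[47,0],[47,2],[52,1],[55,1],[60,2],[61,1]]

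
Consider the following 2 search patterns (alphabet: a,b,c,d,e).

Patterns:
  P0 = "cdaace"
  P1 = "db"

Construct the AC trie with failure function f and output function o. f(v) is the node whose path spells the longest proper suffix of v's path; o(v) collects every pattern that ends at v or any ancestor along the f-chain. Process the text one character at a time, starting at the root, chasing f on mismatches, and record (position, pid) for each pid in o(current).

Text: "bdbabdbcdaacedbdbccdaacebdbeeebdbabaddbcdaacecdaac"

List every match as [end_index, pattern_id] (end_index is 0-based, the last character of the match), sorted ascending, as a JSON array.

Construct AC machine:
Trie (insert patterns):
  0='ε' goto c→1 d→7
  1='c' goto d→2
  2='cd' goto a→3
  3='cda' goto a→4
  4='cdaa' goto c→5
  5='cdaac' goto e→6
  6='cdaace' goto ·  ←P0
  7='d' goto b→8
  8='db' goto ·  ←P1

Failure links (BFS by depth):
  n1('c'): parent n0 fail=0; on 'c' 0 → fail=0;  out ∅∪∅=∅
  n7('d'): parent n0 fail=0; on 'd' 0 → fail=0;  out ∅∪∅=∅
  n2('cd'): parent n1 fail=0; on 'd' 0 → fail=7;  out ∅∪∅=∅
  n8('db'): parent n7 fail=0; on 'b' 0 → fail=0;  out {1}∪∅={1}
  n3('cda'): parent n2 fail=7; on 'a' 7→0 → fail=0;  out ∅∪∅=∅
  n4('cdaa'): parent n3 fail=0; on 'a' 0 → fail=0;  out ∅∪∅=∅
  n5('cdaac'): parent n4 fail=0; on 'c' 0 → fail=1;  out ∅∪∅=∅
  n6('cdaace'): parent n5 fail=1; on 'e' 1→0 → fail=0;  out {0}∪∅={0}

Text stream:
i=0 'b': node 0→0
i=1 'd': node 0→7
i=2 'b': node 7→8  emit P1@[1:2]
i=3 'a': node 8→0 ·f
i=4 'b': node 0→0
i=5 'd': node 0→7
i=6 'b': node 7→8  emit P1@[5:6]
i=7 'c': node 8→1 ·f
i=8 'd': node 1→2
i=9 'a': node 2→3
i=10 'a': node 3→4
i=11 'c': node 4→5
i=12 'e': node 5→6  emit P0@[7:12]
i=13 'd': node 6→7 ·f
i=14 'b': node 7→8  emit P1@[13:14]
i=15 'd': node 8→7 ·f
i=16 'b': node 7→8  emit P1@[15:16]
i=17 'c': node 8→1 ·f
i=18 'c': node 1→1 ·f
i=19 'd': node 1→2
i=20 'a': node 2→3
i=21 'a': node 3→4
i=22 'c': node 4→5
i=23 'e': node 5→6  emit P0@[18:23]
i=24 'b': node 6→0 ·f
i=25 'd': node 0→7
i=26 'b': node 7→8  emit P1@[25:26]
i=27 'e': node 8→0 ·f
i=28 'e': node 0→0
i=29 'e': node 0→0
i=30 'b': node 0→0
i=31 'd': node 0→7
i=32 'b': node 7→8  emit P1@[31:32]
i=33 'a': node 8→0 ·f
i=34 'b': node 0→0
i=35 'a': node 0→0
i=36 'd': node 0→7
i=37 'd': node 7→7 ·f
i=38 'b': node 7→8  emit P1@[37:38]
i=39 'c': node 8→1 ·f
i=40 'd': node 1→2
i=41 'a': node 2→3
i=42 'a': node 3→4
i=43 'c': node 4→5
i=44 'e': node 5→6  emit P0@[39:44]
i=45 'c': node 6→1 ·f
i=46 'd': node 1→2
i=47 'a': node 2→3
i=48 'a': node 3→4
i=49 'c': node 4→5

All matches (sorted): [[2,1],[6,1],[12,0],[14,1],[16,1],[23,0],[26,1],[32,1],[38,1],[44,0]]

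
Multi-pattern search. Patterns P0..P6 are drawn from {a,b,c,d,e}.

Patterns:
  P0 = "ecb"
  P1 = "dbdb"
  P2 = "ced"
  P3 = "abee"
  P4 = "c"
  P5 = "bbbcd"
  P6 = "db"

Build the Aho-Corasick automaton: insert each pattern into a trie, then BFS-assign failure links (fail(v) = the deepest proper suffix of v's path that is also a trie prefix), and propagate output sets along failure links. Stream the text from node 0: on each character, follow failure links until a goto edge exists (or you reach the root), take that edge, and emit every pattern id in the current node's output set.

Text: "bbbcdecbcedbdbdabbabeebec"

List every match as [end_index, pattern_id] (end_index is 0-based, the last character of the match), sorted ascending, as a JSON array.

Construct AC machine:
Trie (insert patterns):
  0='ε' goto a→11 b→15 c→8 d→4 e→1
  1='e' goto c→2
  2='ec' goto b→3
  3='ecb' goto ·  ←P0
  4='d' goto b→5
  5='db' goto d→6  ←P6
  6='dbd' goto b→7
  7='dbdb' goto ·  ←P1
  8='c' goto e→9  ←P4
  9='ce' goto d→10
  10='ced' goto ·  ←P2
  11='a' goto b→12
  12='ab' goto e→13
  13='abe' goto e→14
  14='abee' goto ·  ←P3
  15='b' goto b→16
  16='bb' goto b→17
  17='bbb' goto c→18
  18='bbbc' goto d→19
  19='bbbcd' goto ·  ←P5

Failure links (BFS by depth):
  fail(1) 'e': from fail(0)=0 chase 'e': 0 ⇒ 0;  out=∅∪out(0)=∅
  fail(4) 'd': from fail(0)=0 chase 'd': 0 ⇒ 0;  out=∅∪out(0)=∅
  fail(8) 'c': from fail(0)=0 chase 'c': 0 ⇒ 0;  out={4}∪out(0)={4}
  fail(11) 'a': from fail(0)=0 chase 'a': 0 ⇒ 0;  out=∅∪out(0)=∅
  fail(15) 'b': from fail(0)=0 chase 'b': 0 ⇒ 0;  out=∅∪out(0)=∅
  fail(2) 'ec': from fail(1)=0 chase 'c': 0 ⇒ 8;  out=∅∪out(8)={4}
  fail(5) 'db': from fail(4)=0 chase 'b': 0 ⇒ 15;  out={6}∪out(15)={6}
  fail(9) 'ce': from fail(8)=0 chase 'e': 0 ⇒ 1;  out=∅∪out(1)=∅
  fail(12) 'ab': from fail(11)=0 chase 'b': 0 ⇒ 15;  out=∅∪out(15)=∅
  fail(16) 'bb': from fail(15)=0 chase 'b': 0 ⇒ 15;  out=∅∪out(15)=∅
  fail(3) 'ecb': from fail(2)=8 chase 'b': 8→0 ⇒ 15;  out={0}∪out(15)={0}
  fail(6) 'dbd': from fail(5)=15 chase 'd': 15→0 ⇒ 4;  out=∅∪out(4)=∅
  fail(10) 'ced': from fail(9)=1 chase 'd': 1→0 ⇒ 4;  out={2}∪out(4)={2}
  fail(13) 'abe': from fail(12)=15 chase 'e': 15→0 ⇒ 1;  out=∅∪out(1)=∅
  fail(17) 'bbb': from fail(16)=15 chase 'b': 15 ⇒ 16;  out=∅∪out(16)=∅
  fail(7) 'dbdb': from fail(6)=4 chase 'b': 4 ⇒ 5;  out={1}∪out(5)={1,6}
  fail(14) 'abee': from fail(13)=1 chase 'e': 1→0 ⇒ 1;  out={3}∪out(1)={3}
  fail(18) 'bbbc': from fail(17)=16 chase 'c': 16→15→0 ⇒ 8;  out=∅∪out(8)={4}
  fail(19) 'bbbcd': from fail(18)=8 chase 'd': 8→0 ⇒ 4;  out={5}∪out(4)={5}

Scan:
pos 0 'b': at 15
pos 1 'b': at 16
pos 2 'b': at 17
pos 3 'c': at 18  emit P4@[3:3]
pos 4 'd': at 19  emit P5@[0:4]
pos 5 'e': at 1 (via fail)
pos 6 'c': at 2  emit P4@[6:6]
pos 7 'b': at 3  emit P0@[5:7]
pos 8 'c': at 8 (via fail)  emit P4@[8:8]
pos 9 'e': at 9
pos 10 'd': at 10  emit P2@[8:10]
pos 11 'b': at 5 (via fail)  emit P6@[10:11]
pos 12 'd': at 6
pos 13 'b': at 7  emit P1@[10:13],P6@[12:13]
pos 14 'd': at 6 (via fail)
pos 15 'a': at 11 (via fail)
pos 16 'b': at 12
pos 17 'b': at 16 (via fail)
pos 18 'a': at 11 (via fail)
pos 19 'b': at 12
pos 20 'e': at 13
pos 21 'e': at 14  emit P3@[18:21]
pos 22 'b': at 15 (via fail)
pos 23 'e': at 1 (via fail)
pos 24 'c': at 2  emit P4@[24:24]

Result: [[3,4],[4,5],[6,4],[7,0],[8,4],[10,2],[11,6],[13,1],[13,6],[21,3],[24,4]]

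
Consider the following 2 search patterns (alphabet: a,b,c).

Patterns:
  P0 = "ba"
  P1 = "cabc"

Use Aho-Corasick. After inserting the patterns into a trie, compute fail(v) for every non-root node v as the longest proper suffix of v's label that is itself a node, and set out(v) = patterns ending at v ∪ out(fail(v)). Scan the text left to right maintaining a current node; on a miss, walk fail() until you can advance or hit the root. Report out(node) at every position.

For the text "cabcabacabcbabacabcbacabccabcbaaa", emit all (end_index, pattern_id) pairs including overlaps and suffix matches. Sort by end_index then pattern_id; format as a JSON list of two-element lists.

Build automaton:
Trie nodes:
  0='ε' goto b→1 c→3
  1='b' goto a→2
  2='ba' goto ·  ←P0
  3='c' goto a→4
  4='ca' goto b→5
  5='cab' goto c→6
  6='cabc' goto ·  ←P1

Failure links (BFS by depth):
  n1('b'): parent n0 fail=0; on 'b' 0 → fail=0;  out ∅∪∅=∅
  n3('c'): parent n0 fail=0; on 'c' 0 → fail=0;  out ∅∪∅=∅
  n2('ba'): parent n1 fail=0; on 'a' 0 → fail=0;  out {0}∪∅={0}
  n4('ca'): parent n3 fail=0; on 'a' 0 → fail=0;  out ∅∪∅=∅
  n5('cab'): parent n4 fail=0; on 'b' 0 → fail=1;  out ∅∪∅=∅
  n6('cabc'): parent n5 fail=1; on 'c' 1→0 → fail=3;  out {1}∪∅={1}

Text stream:
pos 0 'c': at 3
pos 1 'a': at 4
pos 2 'b': at 5
pos 3 'c': at 6  emit P1@[0:3]
pos 4 'a': at 4 ·f
pos 5 'b': at 5
pos 6 'a': at 2 ·f  emit P0@[5:6]
pos 7 'c': at 3 ·f
pos 8 'a': at 4
pos 9 'b': at 5
pos 10 'c': at 6  emit P1@[7:10]
pos 11 'b': at 1 ·f
pos 12 'a': at 2  emit P0@[11:12]
pos 13 'b': at 1 ·f
pos 14 'a': at 2  emit P0@[13:14]
pos 15 'c': at 3 ·f
pos 16 'a': at 4
pos 17 'b': at 5
pos 18 'c': at 6  emit P1@[15:18]
pos 19 'b': at 1 ·f
pos 20 'a': at 2  emit P0@[19:20]
pos 21 'c': at 3 ·f
pos 22 'a': at 4
pos 23 'b': at 5
pos 24 'c': at 6  emit P1@[21:24]
pos 25 'c': at 3 ·f
pos 26 'a': at 4
pos 27 'b': at 5
pos 28 'c': at 6  emit P1@[25:28]
pos 29 'b': at 1 ·f
pos 30 'a': at 2  emit P0@[29:30]
pos 31 'a': at 0 ·f
pos 32 'a': at 0

Result: [[3,1],[6,0],[10,1],[12,0],[14,0],[18,1],[20,0],[24,1],[28,1],[30,0]]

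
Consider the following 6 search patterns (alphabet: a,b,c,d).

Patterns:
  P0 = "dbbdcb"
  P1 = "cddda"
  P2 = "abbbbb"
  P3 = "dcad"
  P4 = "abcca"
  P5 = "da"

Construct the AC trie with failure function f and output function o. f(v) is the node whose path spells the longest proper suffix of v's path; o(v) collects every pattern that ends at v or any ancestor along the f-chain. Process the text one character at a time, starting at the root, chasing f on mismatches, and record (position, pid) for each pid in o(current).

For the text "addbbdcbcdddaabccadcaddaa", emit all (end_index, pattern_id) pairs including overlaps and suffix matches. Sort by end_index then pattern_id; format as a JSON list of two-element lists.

Build:
Trie nodes:
  n0 'ε': a→12 c→7 d→1
  n1 'd': a→24 b→2 c→18
  n2 'db': b→3
  n3 'dbb': d→4
  n4 'dbbd': c→5
  n5 'dbbdc': b→6
  n6 'dbbdcb': ·  [P0 ends]
  n7 'c': d→8
  n8 'cd': d→9
  n9 'cdd': d→10
  n10 'cddd': a→11
  n11 'cddda': ·  [P1 ends]
  n12 'a': b→13
  n13 'ab': b→14 c→21
  n14 'abb': b→15
  n15 'abbb': b→16
  n16 'abbbb': b→17
  n17 'abbbbb': ·  [P2 ends]
  n18 'dc': a→19
  n19 'dca': d→20
  n20 'dcad': ·  [P3 ends]
  n21 'abc': c→22
  n22 'abcc': a→23
  n23 'abcca': ·  [P4 ends]
  n24 'da': ·  [P5 ends]

BFS fail/out derivation:
  fail(1) 'd': from fail(0)=0 chase 'd': 0 ⇒ 0;  out=∅∪out(0)=∅
  fail(7) 'c': from fail(0)=0 chase 'c': 0 ⇒ 0;  out=∅∪out(0)=∅
  fail(12) 'a': from fail(0)=0 chase 'a': 0 ⇒ 0;  out=∅∪out(0)=∅
  fail(2) 'db': from fail(1)=0 chase 'b': 0 ⇒ 0;  out=∅∪out(0)=∅
  fail(8) 'cd': from fail(7)=0 chase 'd': 0 ⇒ 1;  out=∅∪out(1)=∅
  fail(13) 'ab': from fail(12)=0 chase 'b': 0 ⇒ 0;  out=∅∪out(0)=∅
  fail(18) 'dc': from fail(1)=0 chase 'c': 0 ⇒ 7;  out=∅∪out(7)=∅
  fail(24) 'da': from fail(1)=0 chase 'a': 0 ⇒ 12;  out={5}∪out(12)={5}
  fail(3) 'dbb': from fail(2)=0 chase 'b': 0 ⇒ 0;  out=∅∪out(0)=∅
  fail(9) 'cdd': from fail(8)=1 chase 'd': 1→0 ⇒ 1;  out=∅∪out(1)=∅
  fail(14) 'abb': from fail(13)=0 chase 'b': 0 ⇒ 0;  out=∅∪out(0)=∅
  fail(19) 'dca': from fail(18)=7 chase 'a': 7→0 ⇒ 12;  out=∅∪out(12)=∅
  fail(21) 'abc': from fail(13)=0 chase 'c': 0 ⇒ 7;  out=∅∪out(7)=∅
  fail(4) 'dbbd': from fail(3)=0 chase 'd': 0 ⇒ 1;  out=∅∪out(1)=∅
  fail(10) 'cddd': from fail(9)=1 chase 'd': 1→0 ⇒ 1;  out=∅∪out(1)=∅
  fail(15) 'abbb': from fail(14)=0 chase 'b': 0 ⇒ 0;  out=∅∪out(0)=∅
  fail(20) 'dcad': from fail(19)=12 chase 'd': 12→0 ⇒ 1;  out={3}∪out(1)={3}
  fail(22) 'abcc': from fail(21)=7 chase 'c': 7→0 ⇒ 7;  out=∅∪out(7)=∅
  fail(5) 'dbbdc': from fail(4)=1 chase 'c': 1 ⇒ 18;  out=∅∪out(18)=∅
  fail(11) 'cddda': from fail(10)=1 chase 'a': 1 ⇒ 24;  out={1}∪out(24)={1,5}
  fail(16) 'abbbb': from fail(15)=0 chase 'b': 0 ⇒ 0;  out=∅∪out(0)=∅
  fail(23) 'abcca': from fail(22)=7 chase 'a': 7→0 ⇒ 12;  out={4}∪out(12)={4}
  fail(6) 'dbbdcb': from fail(5)=18 chase 'b': 18→7→0 ⇒ 0;  out={0}∪out(0)={0}
  fail(17) 'abbbbb': from fail(16)=0 chase 'b': 0 ⇒ 0;  out={2}∪out(0)={2}

Text stream:
[0] read 'a'  n0⇒n12
[1] read 'd'  n12⇒n1 (fail-walked)
[2] read 'd'  n1⇒n1 (fail-walked)
[3] read 'b'  n1⇒n2
[4] read 'b'  n2⇒n3
[5] read 'd'  n3⇒n4
[6] read 'c'  n4⇒n5
[7] read 'b'  n5⇒n6  emit P0@[2:7]
[8] read 'c'  n6⇒n7 (fail-walked)
[9] read 'd'  n7⇒n8
[10] read 'd'  n8⇒n9
[11] read 'd'  n9⇒n10
[12] read 'a'  n10⇒n11  emit P1@[8:12],P5@[11:12]
[13] read 'a'  n11⇒n12 (fail-walked)
[14] read 'b'  n12⇒n13
[15] read 'c'  n13⇒n21
[16] read 'c'  n21⇒n22
[17] read 'a'  n22⇒n23  emit P4@[13:17]
[18] read 'd'  n23⇒n1 (fail-walked)
[19] read 'c'  n1⇒n18
[20] read 'a'  n18⇒n19
[21] read 'd'  n19⇒n20  emit P3@[18:21]
[22] read 'd'  n20⇒n1 (fail-walked)
[23] read 'a'  n1⇒n24  emit P5@[22:23]
[24] read 'a'  n24⇒n12 (fail-walked)

Result: [[7,0],[12,1],[12,5],[17,4],[21,3],[23,5]]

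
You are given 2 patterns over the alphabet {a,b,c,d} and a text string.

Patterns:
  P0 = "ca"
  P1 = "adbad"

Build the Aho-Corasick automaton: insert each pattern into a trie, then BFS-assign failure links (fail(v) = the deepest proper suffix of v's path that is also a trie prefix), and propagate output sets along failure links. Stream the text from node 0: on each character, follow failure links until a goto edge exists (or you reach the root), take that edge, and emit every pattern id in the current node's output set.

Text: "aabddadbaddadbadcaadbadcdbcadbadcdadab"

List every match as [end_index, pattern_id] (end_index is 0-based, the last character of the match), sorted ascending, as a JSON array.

Build automaton:
Trie nodes:
  0='ε' goto a→3 c→1
  1='c' goto a→2
  2='ca' goto ·  ←P0
  3='a' goto d→4
  4='ad' goto b→5
  5='adb' goto a→6
  6='adba' goto d→7
  7='adbad' goto ·  ←P1

Failure links (BFS by depth):
  fail(1) 'c': from fail(0)=0 chase 'c': 0 ⇒ 0;  out=∅∪out(0)=∅
  fail(3) 'a': from fail(0)=0 chase 'a': 0 ⇒ 0;  out=∅∪out(0)=∅
  fail(2) 'ca': from fail(1)=0 chase 'a': 0 ⇒ 3;  out={0}∪out(3)={0}
  fail(4) 'ad': from fail(3)=0 chase 'd': 0 ⇒ 0;  out=∅∪out(0)=∅
  fail(5) 'adb': from fail(4)=0 chase 'b': 0 ⇒ 0;  out=∅∪out(0)=∅
  fail(6) 'adba': from fail(5)=0 chase 'a': 0 ⇒ 3;  out=∅∪out(3)=∅
  fail(7) 'adbad': from fail(6)=3 chase 'd': 3 ⇒ 4;  out={1}∪out(4)={1}

Scan:
pos 0 'a': at 3
pos 1 'a': at 3 (fail-walked)
pos 2 'b': at 0 (fail-walked)
pos 3 'd': at 0
pos 4 'd': at 0
pos 5 'a': at 3
pos 6 'd': at 4
pos 7 'b': at 5
pos 8 'a': at 6
pos 9 'd': at 7  ** P1@[5:9]
pos 10 'd': at 0 (fail-walked)
pos 11 'a': at 3
pos 12 'd': at 4
pos 13 'b': at 5
pos 14 'a': at 6
pos 15 'd': at 7  ** P1@[11:15]
pos 16 'c': at 1 (fail-walked)
pos 17 'a': at 2  ** P0@[16:17]
pos 18 'a': at 3 (fail-walked)
pos 19 'd': at 4
pos 20 'b': at 5
pos 21 'a': at 6
pos 22 'd': at 7  ** P1@[18:22]
pos 23 'c': at 1 (fail-walked)
pos 24 'd': at 0 (fail-walked)
pos 25 'b': at 0
pos 26 'c': at 1
pos 27 'a': at 2  ** P0@[26:27]
pos 28 'd': at 4 (fail-walked)
pos 29 'b': at 5
pos 30 'a': at 6
pos 31 'd': at 7  ** P1@[27:31]
pos 32 'c': at 1 (fail-walked)
pos 33 'd': at 0 (fail-walked)
pos 34 'a': at 3
pos 35 'd': at 4
pos 36 'a': at 3 (fail-walked)
pos 37 'b': at 0 (fail-walked)

Matches: [[9,1],[15,1],[17,0],[22,1],[27,0],[31,1]]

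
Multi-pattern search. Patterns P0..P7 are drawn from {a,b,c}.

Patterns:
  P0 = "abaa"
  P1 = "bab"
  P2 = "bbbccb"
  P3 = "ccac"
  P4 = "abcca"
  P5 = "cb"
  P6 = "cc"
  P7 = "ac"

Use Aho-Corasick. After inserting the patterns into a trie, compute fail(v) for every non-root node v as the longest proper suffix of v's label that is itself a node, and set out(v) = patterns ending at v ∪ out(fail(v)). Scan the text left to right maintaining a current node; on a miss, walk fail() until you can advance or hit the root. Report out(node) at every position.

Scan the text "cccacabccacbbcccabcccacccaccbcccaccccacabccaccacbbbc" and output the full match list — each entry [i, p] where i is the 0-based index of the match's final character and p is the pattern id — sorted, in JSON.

Build:
Trie nodes:
  0='ε' goto a→1 b→5 c→13
  1='a' goto b→2 c→21
  2='ab' goto a→3 c→17
  3='aba' goto a→4
  4='abaa' goto ·  [P0 ends]
  5='b' goto a→6 b→8
  6='ba' goto b→7
  7='bab' goto ·  [P1 ends]
  8='bb' goto b→9
  9='bbb' goto c→10
  10='bbbc' goto c→11
  11='bbbcc' goto b→12
  12='bbbccb' goto ·  [P2 ends]
  13='c' goto b→20 c→14
  14='cc' goto a→15  [P6 ends]
  15='cca' goto c→16
  16='ccac' goto ·  [P3 ends]
  17='abc' goto c→18
  18='abcc' goto a→19
  19='abcca' goto ·  [P4 ends]
  20='cb' goto ·  [P5 ends]
  21='ac' goto ·  [P7 ends]

BFS fail/out derivation:
  fail(1) 'a': from fail(0)=0 chase 'a': 0 ⇒ 0;  out=∅∪out(0)=∅
  fail(5) 'b': from fail(0)=0 chase 'b': 0 ⇒ 0;  out=∅∪out(0)=∅
  fail(13) 'c': from fail(0)=0 chase 'c': 0 ⇒ 0;  out=∅∪out(0)=∅
  fail(2) 'ab': from fail(1)=0 chase 'b': 0 ⇒ 5;  out=∅∪out(5)=∅
  fail(6) 'ba': from fail(5)=0 chase 'a': 0 ⇒ 1;  out=∅∪out(1)=∅
  fail(8) 'bb': from fail(5)=0 chase 'b': 0 ⇒ 5;  out=∅∪out(5)=∅
  fail(14) 'cc': from fail(13)=0 chase 'c': 0 ⇒ 13;  out={6}∪out(13)={6}
  fail(20) 'cb': from fail(13)=0 chase 'b': 0 ⇒ 5;  out={5}∪out(5)={5}
  fail(21) 'ac': from fail(1)=0 chase 'c': 0 ⇒ 13;  out={7}∪out(13)={7}
  fail(3) 'aba': from fail(2)=5 chase 'a': 5 ⇒ 6;  out=∅∪out(6)=∅
  fail(7) 'bab': from fail(6)=1 chase 'b': 1 ⇒ 2;  out={1}∪out(2)={1}
  fail(9) 'bbb': from fail(8)=5 chase 'b': 5 ⇒ 8;  out=∅∪out(8)=∅
  fail(15) 'cca': from fail(14)=13 chase 'a': 13→0 ⇒ 1;  out=∅∪out(1)=∅
  fail(17) 'abc': from fail(2)=5 chase 'c': 5→0 ⇒ 13;  out=∅∪out(13)=∅
  fail(4) 'abaa': from fail(3)=6 chase 'a': 6→1→0 ⇒ 1;  out={0}∪out(1)={0}
  fail(10) 'bbbc': from fail(9)=8 chase 'c': 8→5→0 ⇒ 13;  out=∅∪out(13)=∅
  fail(16) 'ccac': from fail(15)=1 chase 'c': 1 ⇒ 21;  out={3}∪out(21)={3,7}
  fail(18) 'abcc': from fail(17)=13 chase 'c': 13 ⇒ 14;  out=∅∪out(14)={6}
  fail(11) 'bbbcc': from fail(10)=13 chase 'c': 13 ⇒ 14;  out=∅∪out(14)={6}
  fail(19) 'abcca': from fail(18)=14 chase 'a': 14 ⇒ 15;  out={4}∪out(15)={4}
  fail(12) 'bbbccb': from fail(11)=14 chase 'b': 14→13 ⇒ 20;  out={2}∪out(20)={2,5}

Scan:
pos 0 'c': at 13
pos 1 'c': at 14  ** P6@[0:1]
pos 2 'c': at 14 (fail-walked)  ** P6@[1:2]
pos 3 'a': at 15
pos 4 'c': at 16  ** P3@[1:4],P7@[3:4]
pos 5 'a': at 1 (fail-walked)
pos 6 'b': at 2
pos 7 'c': at 17
pos 8 'c': at 18  ** P6@[7:8]
pos 9 'a': at 19  ** P4@[5:9]
pos 10 'c': at 16 (fail-walked)  ** P3@[7:10],P7@[9:10]
pos 11 'b': at 20 (fail-walked)  ** P5@[10:11]
pos 12 'b': at 8 (fail-walked)
pos 13 'c': at 13 (fail-walked)
pos 14 'c': at 14  ** P6@[13:14]
pos 15 'c': at 14 (fail-walked)  ** P6@[14:15]
pos 16 'a': at 15
pos 17 'b': at 2 (fail-walked)
pos 18 'c': at 17
pos 19 'c': at 18  ** P6@[18:19]
pos 20 'c': at 14 (fail-walked)  ** P6@[19:20]
pos 21 'a': at 15
pos 22 'c': at 16  ** P3@[19:22],P7@[21:22]
pos 23 'c': at 14 (fail-walked)  ** P6@[22:23]
pos 24 'c': at 14 (fail-walked)  ** P6@[23:24]
pos 25 'a': at 15
pos 26 'c': at 16  ** P3@[23:26],P7@[25:26]
pos 27 'c': at 14 (fail-walked)  ** P6@[26:27]
pos 28 'b': at 20 (fail-walked)  ** P5@[27:28]
pos 29 'c': at 13 (fail-walked)
pos 30 'c': at 14  ** P6@[29:30]
pos 31 'c': at 14 (fail-walked)  ** P6@[30:31]
pos 32 'a': at 15
pos 33 'c': at 16  ** P3@[30:33],P7@[32:33]
pos 34 'c': at 14 (fail-walked)  ** P6@[33:34]
pos 35 'c': at 14 (fail-walked)  ** P6@[34:35]
pos 36 'c': at 14 (fail-walked)  ** P6@[35:36]
pos 37 'a': at 15
pos 38 'c': at 16  ** P3@[35:38],P7@[37:38]
pos 39 'a': at 1 (fail-walked)
pos 40 'b': at 2
pos 41 'c': at 17
pos 42 'c': at 18  ** P6@[41:42]
pos 43 'a': at 19  ** P4@[39:43]
pos 44 'c': at 16 (fail-walked)  ** P3@[41:44],P7@[43:44]
pos 45 'c': at 14 (fail-walked)  ** P6@[44:45]
pos 46 'a': at 15
pos 47 'c': at 16  ** P3@[44:47],P7@[46:47]
pos 48 'b': at 20 (fail-walked)  ** P5@[47:48]
pos 49 'b': at 8 (fail-walked)
pos 50 'b': at 9
pos 51 'c': at 10

Result: [[1,6],[2,6],[4,3],[4,7],[8,6],[9,4],[10,3],[10,7],[11,5],[14,6],[15,6],[19,6],[20,6],[22,3],[22,7],[23,6],[24,6],[26,3],[26,7],[27,6],[28,5],[30,6],[31,6],[33,3],[33,7],[34,6],[35,6],[36,6],[38,3],[38,7],[42,6],[43,4],[44,3],[44,7],[45,6],[47,3],[47,7],[48,5]]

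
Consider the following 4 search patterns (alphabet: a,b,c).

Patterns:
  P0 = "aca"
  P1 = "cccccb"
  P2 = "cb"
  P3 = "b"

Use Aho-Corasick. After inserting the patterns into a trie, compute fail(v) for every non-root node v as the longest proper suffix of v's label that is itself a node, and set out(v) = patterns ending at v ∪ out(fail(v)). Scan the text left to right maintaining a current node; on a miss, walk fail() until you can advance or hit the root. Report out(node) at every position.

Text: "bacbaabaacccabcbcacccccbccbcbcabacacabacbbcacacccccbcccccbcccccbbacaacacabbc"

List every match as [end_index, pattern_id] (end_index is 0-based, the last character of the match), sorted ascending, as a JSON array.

Build automaton:
Trie nodes:
  n0 'ε': a→1 b→11 c→4
  n1 'a': c→2
  n2 'ac': a→3
  n3 'aca': ·  [P0 ends]
  n4 'c': b→10 c→5
  n5 'cc': c→6
  n6 'ccc': c→7
  n7 'cccc': c→8
  n8 'ccccc': b→9
  n9 'cccccb': ·  [P1 ends]
  n10 'cb': ·  [P2 ends]
  n11 'b': ·  [P3 ends]

BFS fail/out derivation:
  fail(1) 'a': from fail(0)=0 chase 'a': 0 ⇒ 0;  out=∅∪out(0)=∅
  fail(4) 'c': from fail(0)=0 chase 'c': 0 ⇒ 0;  out=∅∪out(0)=∅
  fail(11) 'b': from fail(0)=0 chase 'b': 0 ⇒ 0;  out={3}∪out(0)={3}
  fail(2) 'ac': from fail(1)=0 chase 'c': 0 ⇒ 4;  out=∅∪out(4)=∅
  fail(5) 'cc': from fail(4)=0 chase 'c': 0 ⇒ 4;  out=∅∪out(4)=∅
  fail(10) 'cb': from fail(4)=0 chase 'b': 0 ⇒ 11;  out={2}∪out(11)={2,3}
  fail(3) 'aca': from fail(2)=4 chase 'a': 4→0 ⇒ 1;  out={0}∪out(1)={0}
  fail(6) 'ccc': from fail(5)=4 chase 'c': 4 ⇒ 5;  out=∅∪out(5)=∅
  fail(7) 'cccc': from fail(6)=5 chase 'c': 5 ⇒ 6;  out=∅∪out(6)=∅
  fail(8) 'ccccc': from fail(7)=6 chase 'c': 6 ⇒ 7;  out=∅∪out(7)=∅
  fail(9) 'cccccb': from fail(8)=7 chase 'b': 7→6→5→4 ⇒ 10;  out={1}∪out(10)={1,2,3}

Scan:
pos 0 'b': at 11  emit P3@[0:0]
pos 1 'a': at 1 (via fail)
pos 2 'c': at 2
pos 3 'b': at 10 (via fail)  emit P2@[2:3],P3@[3:3]
pos 4 'a': at 1 (via fail)
pos 5 'a': at 1 (via fail)
pos 6 'b': at 11 (via fail)  emit P3@[6:6]
pos 7 'a': at 1 (via fail)
pos 8 'a': at 1 (via fail)
pos 9 'c': at 2
pos 10 'c': at 5 (via fail)
pos 11 'c': at 6
pos 12 'a': at 1 (via fail)
pos 13 'b': at 11 (via fail)  emit P3@[13:13]
pos 14 'c': at 4 (via fail)
pos 15 'b': at 10  emit P2@[14:15],P3@[15:15]
pos 16 'c': at 4 (via fail)
pos 17 'a': at 1 (via fail)
pos 18 'c': at 2
pos 19 'c': at 5 (via fail)
pos 20 'c': at 6
pos 21 'c': at 7
pos 22 'c': at 8
pos 23 'b': at 9  emit P1@[18:23],P2@[22:23],P3@[23:23]
pos 24 'c': at 4 (via fail)
pos 25 'c': at 5
pos 26 'b': at 10 (via fail)  emit P2@[25:26],P3@[26:26]
pos 27 'c': at 4 (via fail)
pos 28 'b': at 10  emit P2@[27:28],P3@[28:28]
pos 29 'c': at 4 (via fail)
pos 30 'a': at 1 (via fail)
pos 31 'b': at 11 (via fail)  emit P3@[31:31]
pos 32 'a': at 1 (via fail)
pos 33 'c': at 2
pos 34 'a': at 3  emit P0@[32:34]
pos 35 'c': at 2 (via fail)
pos 36 'a': at 3  emit P0@[34:36]
pos 37 'b': at 11 (via fail)  emit P3@[37:37]
pos 38 'a': at 1 (via fail)
pos 39 'c': at 2
pos 40 'b': at 10 (via fail)  emit P2@[39:40],P3@[40:40]
pos 41 'b': at 11 (via fail)  emit P3@[41:41]
pos 42 'c': at 4 (via fail)
pos 43 'a': at 1 (via fail)
pos 44 'c': at 2
pos 45 'a': at 3  emit P0@[43:45]
pos 46 'c': at 2 (via fail)
pos 47 'c': at 5 (via fail)
pos 48 'c': at 6
pos 49 'c': at 7
pos 50 'c': at 8
pos 51 'b': at 9  emit P1@[46:51],P2@[50:51],P3@[51:51]
pos 52 'c': at 4 (via fail)
pos 53 'c': at 5
pos 54 'c': at 6
pos 55 'c': at 7
pos 56 'c': at 8
pos 57 'b': at 9  emit P1@[52:57],P2@[56:57],P3@[57:57]
pos 58 'c': at 4 (via fail)
pos 59 'c': at 5
pos 60 'c': at 6
pos 61 'c': at 7
pos 62 'c': at 8
pos 63 'b': at 9  emit P1@[58:63],P2@[62:63],P3@[63:63]
pos 64 'b': at 11 (via fail)  emit P3@[64:64]
pos 65 'a': at 1 (via fail)
pos 66 'c': at 2
pos 67 'a': at 3  emit P0@[65:67]
pos 68 'a': at 1 (via fail)
pos 69 'c': at 2
pos 70 'a': at 3  emit P0@[68:70]
pos 71 'c': at 2 (via fail)
pos 72 'a': at 3  emit P0@[70:72]
pos 73 'b': at 11 (via fail)  emit P3@[73:73]
pos 74 'b': at 11 (via fail)  emit P3@[74:74]
pos 75 'c': at 4 (via fail)

Matches: [[0,3],[3,2],[3,3],[6,3],[13,3],[15,2],[15,3],[23,1],[23,2],[23,3],[26,2],[26,3],[28,2],[28,3],[31,3],[34,0],[36,0],[37,3],[40,2],[40,3],[41,3],[45,0],[51,1],[51,2],[51,3],[57,1],[57,2],[57,3],[63,1],[63,2],[63,3],[64,3],[67,0],[70,0],[72,0],[73,3],[74,3]]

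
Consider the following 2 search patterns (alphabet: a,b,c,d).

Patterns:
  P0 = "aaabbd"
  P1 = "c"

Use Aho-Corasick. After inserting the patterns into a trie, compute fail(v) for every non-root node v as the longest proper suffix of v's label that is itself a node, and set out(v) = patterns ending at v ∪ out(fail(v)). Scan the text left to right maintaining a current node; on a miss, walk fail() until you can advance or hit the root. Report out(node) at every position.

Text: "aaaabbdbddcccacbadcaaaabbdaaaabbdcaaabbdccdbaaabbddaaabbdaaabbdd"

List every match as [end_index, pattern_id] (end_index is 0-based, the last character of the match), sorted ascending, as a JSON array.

Build:
Trie nodes:
  0='ε' goto a→1 c→7
  1='a' goto a→2
  2='aa' goto a→3
  3='aaa' goto b→4
  4='aaab' goto b→5
  5='aaabb' goto d→6
  6='aaabbd' goto ·  [P0 ends]
  7='c' goto ·  [P1 ends]

BFS fail/out derivation:
  fail(1) 'a': from fail(0)=0 chase 'a': 0 ⇒ 0;  out=∅∪out(0)=∅
  fail(7) 'c': from fail(0)=0 chase 'c': 0 ⇒ 0;  out={1}∪out(0)={1}
  fail(2) 'aa': from fail(1)=0 chase 'a': 0 ⇒ 1;  out=∅∪out(1)=∅
  fail(3) 'aaa': from fail(2)=1 chase 'a': 1 ⇒ 2;  out=∅∪out(2)=∅
  fail(4) 'aaab': from fail(3)=2 chase 'b': 2→1→0 ⇒ 0;  out=∅∪out(0)=∅
  fail(5) 'aaabb': from fail(4)=0 chase 'b': 0 ⇒ 0;  out=∅∪out(0)=∅
  fail(6) 'aaabbd': from fail(5)=0 chase 'd': 0 ⇒ 0;  out={0}∪out(0)={0}

Text stream:
i=0 'a': node 0→1
i=1 'a': node 1→2
i=2 'a': node 2→3
i=3 'a': node 3→3 (fail-walked)
i=4 'b': node 3→4
i=5 'b': node 4→5
i=6 'd': node 5→6  → match P0@[1:6]
i=7 'b': node 6→0 (fail-walked)
i=8 'd': node 0→0
i=9 'd': node 0→0
i=10 'c': node 0→7  → match P1@[10:10]
i=11 'c': node 7→7 (fail-walked)  → match P1@[11:11]
i=12 'c': node 7→7 (fail-walked)  → match P1@[12:12]
i=13 'a': node 7→1 (fail-walked)
i=14 'c': node 1→7 (fail-walked)  → match P1@[14:14]
i=15 'b': node 7→0 (fail-walked)
i=16 'a': node 0→1
i=17 'd': node 1→0 (fail-walked)
i=18 'c': node 0→7  → match P1@[18:18]
i=19 'a': node 7→1 (fail-walked)
i=20 'a': node 1→2
i=21 'a': node 2→3
i=22 'a': node 3→3 (fail-walked)
i=23 'b': node 3→4
i=24 'b': node 4→5
i=25 'd': node 5→6  → match P0@[20:25]
i=26 'a': node 6→1 (fail-walked)
i=27 'a': node 1→2
i=28 'a': node 2→3
i=29 'a': node 3→3 (fail-walked)
i=30 'b': node 3→4
i=31 'b': node 4→5
i=32 'd': node 5→6  → match P0@[27:32]
i=33 'c': node 6→7 (fail-walked)  → match P1@[33:33]
i=34 'a': node 7→1 (fail-walked)
i=35 'a': node 1→2
i=36 'a': node 2→3
i=37 'b': node 3→4
i=38 'b': node 4→5
i=39 'd': node 5→6  → match P0@[34:39]
i=40 'c': node 6→7 (fail-walked)  → match P1@[40:40]
i=41 'c': node 7→7 (fail-walked)  → match P1@[41:41]
i=42 'd': node 7→0 (fail-walked)
i=43 'b': node 0→0
i=44 'a': node 0→1
i=45 'a': node 1→2
i=46 'a': node 2→3
i=47 'b': node 3→4
i=48 'b': node 4→5
i=49 'd': node 5→6  → match P0@[44:49]
i=50 'd': node 6→0 (fail-walked)
i=51 'a': node 0→1
i=52 'a': node 1→2
i=53 'a': node 2→3
i=54 'b': node 3→4
i=55 'b': node 4→5
i=56 'd': node 5→6  → match P0@[51:56]
i=57 'a': node 6→1 (fail-walked)
i=58 'a': node 1→2
i=59 'a': node 2→3
i=60 'b': node 3→4
i=61 'b': node 4→5
i=62 'd': node 5→6  → match P0@[57:62]
i=63 'd': node 6→0 (fail-walked)

All matches (sorted): [[6,0],[10,1],[11,1],[12,1],[14,1],[18,1],[25,0],[32,0],[33,1],[39,0],[40,1],[41,1],[49,0],[56,0],[62,0]]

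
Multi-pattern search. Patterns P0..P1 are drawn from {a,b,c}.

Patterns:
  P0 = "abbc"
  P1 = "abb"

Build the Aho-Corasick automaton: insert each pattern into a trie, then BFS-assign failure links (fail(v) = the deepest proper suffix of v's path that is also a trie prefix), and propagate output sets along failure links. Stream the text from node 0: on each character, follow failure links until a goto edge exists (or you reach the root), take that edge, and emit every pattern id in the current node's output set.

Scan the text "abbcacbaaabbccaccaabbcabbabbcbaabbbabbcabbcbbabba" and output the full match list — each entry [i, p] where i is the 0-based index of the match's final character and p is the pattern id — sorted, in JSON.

Build:
Trie (insert patterns):
  n0 'ε': a→1
  n1 'a': b→2
  n2 'ab': b→3
  n3 'abb': c→4  ←P1
  n4 'abbc': ·  ←P0

BFS fail/out derivation:
  n1('a'): parent n0 fail=0; on 'a' 0 → fail=0;  out ∅∪∅=∅
  n2('ab'): parent n1 fail=0; on 'b' 0 → fail=0;  out ∅∪∅=∅
  n3('abb'): parent n2 fail=0; on 'b' 0 → fail=0;  out {1}∪∅={1}
  n4('abbc'): parent n3 fail=0; on 'c' 0 → fail=0;  out {0}∪∅={0}

Text stream:
pos 0 'a': at 1
pos 1 'b': at 2
pos 2 'b': at 3  ** P1@[0:2]
pos 3 'c': at 4  ** P0@[0:3]
pos 4 'a': at 1 ·f
pos 5 'c': at 0 ·f
pos 6 'b': at 0
pos 7 'a': at 1
pos 8 'a': at 1 ·f
pos 9 'a': at 1 ·f
pos 10 'b': at 2
pos 11 'b': at 3  ** P1@[9:11]
pos 12 'c': at 4  ** P0@[9:12]
pos 13 'c': at 0 ·f
pos 14 'a': at 1
pos 15 'c': at 0 ·f
pos 16 'c': at 0
pos 17 'a': at 1
pos 18 'a': at 1 ·f
pos 19 'b': at 2
pos 20 'b': at 3  ** P1@[18:20]
pos 21 'c': at 4  ** P0@[18:21]
pos 22 'a': at 1 ·f
pos 23 'b': at 2
pos 24 'b': at 3  ** P1@[22:24]
pos 25 'a': at 1 ·f
pos 26 'b': at 2
pos 27 'b': at 3  ** P1@[25:27]
pos 28 'c': at 4  ** P0@[25:28]
pos 29 'b': at 0 ·f
pos 30 'a': at 1
pos 31 'a': at 1 ·f
pos 32 'b': at 2
pos 33 'b': at 3  ** P1@[31:33]
pos 34 'b': at 0 ·f
pos 35 'a': at 1
pos 36 'b': at 2
pos 37 'b': at 3  ** P1@[35:37]
pos 38 'c': at 4  ** P0@[35:38]
pos 39 'a': at 1 ·f
pos 40 'b': at 2
pos 41 'b': at 3  ** P1@[39:41]
pos 42 'c': at 4  ** P0@[39:42]
pos 43 'b': at 0 ·f
pos 44 'b': at 0
pos 45 'a': at 1
pos 46 'b': at 2
pos 47 'b': at 3  ** P1@[45:47]
pos 48 'a': at 1 ·f

All matches (sorted): [[2,1],[3,0],[11,1],[12,0],[20,1],[21,0],[24,1],[27,1],[28,0],[33,1],[37,1],[38,0],[41,1],[42,0],[47,1]]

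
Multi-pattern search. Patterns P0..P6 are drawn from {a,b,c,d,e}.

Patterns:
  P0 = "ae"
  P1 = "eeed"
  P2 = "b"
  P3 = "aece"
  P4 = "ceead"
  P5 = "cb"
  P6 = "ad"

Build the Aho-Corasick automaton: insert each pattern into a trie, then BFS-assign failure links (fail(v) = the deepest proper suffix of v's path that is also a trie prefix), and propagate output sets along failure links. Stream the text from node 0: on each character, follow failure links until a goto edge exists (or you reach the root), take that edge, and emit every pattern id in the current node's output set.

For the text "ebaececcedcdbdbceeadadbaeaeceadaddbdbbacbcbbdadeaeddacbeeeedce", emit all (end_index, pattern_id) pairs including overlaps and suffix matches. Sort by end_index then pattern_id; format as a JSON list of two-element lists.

Build automaton:
Trie (insert patterns):
  0='ε' goto a→1 b→7 c→10 e→3
  1='a' goto d→16 e→2
  2='ae' goto c→8  ←P0
  3='e' goto e→4
  4='ee' goto e→5
  5='eee' goto d→6
  6='eeed' goto ·  ←P1
  7='b' goto ·  ←P2
  8='aec' goto e→9
  9='aece' goto ·  ←P3
  10='c' goto b→15 e→11
  11='ce' goto e→12
  12='cee' goto a→13
  13='ceea' goto d→14
  14='ceead' goto ·  ←P4
  15='cb' goto ·  ←P5
  16='ad' goto ·  ←P6

Failure links (BFS by depth):
  fail(1) 'a': from fail(0)=0 chase 'a': 0 ⇒ 0;  out=∅∪out(0)=∅
  fail(3) 'e': from fail(0)=0 chase 'e': 0 ⇒ 0;  out=∅∪out(0)=∅
  fail(7) 'b': from fail(0)=0 chase 'b': 0 ⇒ 0;  out={2}∪out(0)={2}
  fail(10) 'c': from fail(0)=0 chase 'c': 0 ⇒ 0;  out=∅∪out(0)=∅
  fail(2) 'ae': from fail(1)=0 chase 'e': 0 ⇒ 3;  out={0}∪out(3)={0}
  fail(4) 'ee': from fail(3)=0 chase 'e': 0 ⇒ 3;  out=∅∪out(3)=∅
  fail(11) 'ce': from fail(10)=0 chase 'e': 0 ⇒ 3;  out=∅∪out(3)=∅
  fail(15) 'cb': from fail(10)=0 chase 'b': 0 ⇒ 7;  out={5}∪out(7)={2,5}
  fail(16) 'ad': from fail(1)=0 chase 'd': 0 ⇒ 0;  out={6}∪out(0)={6}
  fail(5) 'eee': from fail(4)=3 chase 'e': 3 ⇒ 4;  out=∅∪out(4)=∅
  fail(8) 'aec': from fail(2)=3 chase 'c': 3→0 ⇒ 10;  out=∅∪out(10)=∅
  fail(12) 'cee': from fail(11)=3 chase 'e': 3 ⇒ 4;  out=∅∪out(4)=∅
  fail(6) 'eeed': from fail(5)=4 chase 'd': 4→3→0 ⇒ 0;  out={1}∪out(0)={1}
  fail(9) 'aece': from fail(8)=10 chase 'e': 10 ⇒ 11;  out={3}∪out(11)={3}
  fail(13) 'ceea': from fail(12)=4 chase 'a': 4→3→0 ⇒ 1;  out=∅∪out(1)=∅
  fail(14) 'ceead': from fail(13)=1 chase 'd': 1 ⇒ 16;  out={4}∪out(16)={4,6}

Text stream:
[0] read 'e'  n0⇒n3
[1] read 'b'  n3⇒n7 (fail-walked)  emit P2@[1:1]
[2] read 'a'  n7⇒n1 (fail-walked)
[3] read 'e'  n1⇒n2  emit P0@[2:3]
[4] read 'c'  n2⇒n8
[5] read 'e'  n8⇒n9  emit P3@[2:5]
[6] read 'c'  n9⇒n10 (fail-walked)
[7] read 'c'  n10⇒n10 (fail-walked)
[8] read 'e'  n10⇒n11
[9] read 'd'  n11⇒n0 (fail-walked)
[10] read 'c'  n0⇒n10
[11] read 'd'  n10⇒n0 (fail-walked)
[12] read 'b'  n0⇒n7  emit P2@[12:12]
[13] read 'd'  n7⇒n0 (fail-walked)
[14] read 'b'  n0⇒n7  emit P2@[14:14]
[15] read 'c'  n7⇒n10 (fail-walked)
[16] read 'e'  n10⇒n11
[17] read 'e'  n11⇒n12
[18] read 'a'  n12⇒n13
[19] read 'd'  n13⇒n14  emit P4@[15:19],P6@[18:19]
[20] read 'a'  n14⇒n1 (fail-walked)
[21] read 'd'  n1⇒n16  emit P6@[20:21]
[22] read 'b'  n16⇒n7 (fail-walked)  emit P2@[22:22]
[23] read 'a'  n7⇒n1 (fail-walked)
[24] read 'e'  n1⇒n2  emit P0@[23:24]
[25] read 'a'  n2⇒n1 (fail-walked)
[26] read 'e'  n1⇒n2  emit P0@[25:26]
[27] read 'c'  n2⇒n8
[28] read 'e'  n8⇒n9  emit P3@[25:28]
[29] read 'a'  n9⇒n1 (fail-walked)
[30] read 'd'  n1⇒n16  emit P6@[29:30]
[31] read 'a'  n16⇒n1 (fail-walked)
[32] read 'd'  n1⇒n16  emit P6@[31:32]
[33] read 'd'  n16⇒n0 (fail-walked)
[34] read 'b'  n0⇒n7  emit P2@[34:34]
[35] read 'd'  n7⇒n0 (fail-walked)
[36] read 'b'  n0⇒n7  emit P2@[36:36]
[37] read 'b'  n7⇒n7 (fail-walked)  emit P2@[37:37]
[38] read 'a'  n7⇒n1 (fail-walked)
[39] read 'c'  n1⇒n10 (fail-walked)
[40] read 'b'  n10⇒n15  emit P2@[40:40],P5@[39:40]
[41] read 'c'  n15⇒n10 (fail-walked)
[42] read 'b'  n10⇒n15  emit P2@[42:42],P5@[41:42]
[43] read 'b'  n15⇒n7 (fail-walked)  emit P2@[43:43]
[44] read 'd'  n7⇒n0 (fail-walked)
[45] read 'a'  n0⇒n1
[46] read 'd'  n1⇒n16  emit P6@[45:46]
[47] read 'e'  n16⇒n3 (fail-walked)
[48] read 'a'  n3⇒n1 (fail-walked)
[49] read 'e'  n1⇒n2  emit P0@[48:49]
[50] read 'd'  n2⇒n0 (fail-walked)
[51] read 'd'  n0⇒n0
[52] read 'a'  n0⇒n1
[53] read 'c'  n1⇒n10 (fail-walked)
[54] read 'b'  n10⇒n15  emit P2@[54:54],P5@[53:54]
[55] read 'e'  n15⇒n3 (fail-walked)
[56] read 'e'  n3⇒n4
[57] read 'e'  n4⇒n5
[58] read 'e'  n5⇒n5 (fail-walked)
[59] read 'd'  n5⇒n6  emit P1@[56:59]
[60] read 'c'  n6⇒n10 (fail-walked)
[61] read 'e'  n10⇒n11

All matches (sorted): [[1,2],[3,0],[5,3],[12,2],[14,2],[19,4],[19,6],[21,6],[22,2],[24,0],[26,0],[28,3],[30,6],[32,6],[34,2],[36,2],[37,2],[40,2],[40,5],[42,2],[42,5],[43,2],[46,6],[49,0],[54,2],[54,5],[59,1]]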